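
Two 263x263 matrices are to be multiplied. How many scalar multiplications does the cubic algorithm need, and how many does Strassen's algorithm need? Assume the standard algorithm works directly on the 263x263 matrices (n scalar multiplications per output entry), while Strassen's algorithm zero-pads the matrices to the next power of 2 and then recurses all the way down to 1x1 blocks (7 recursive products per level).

Matrix multiplication for 263x263 matrices:

Strassen's algorithm requires power-of-2 dimensions. Pad 263x263 to 512x512 (next power of 2).

Standard algorithm: 263^3 = 18191447 multiplications
Strassen's algorithm: 7^(log2(512)) = 7^9 = 40353607 multiplications
Difference: 18191447 - 40353607 = -22162160 (Strassen uses MORE here due to padding overhead — for small or just-over-power-of-2 n, padding can outweigh the per-level savings)

Standard: 18191447 multiplications (263^3). Strassen: 40353607 multiplications (7^9, after padding to 512x512). Strassen reduces 8 recursive multiplications to 7 at each level.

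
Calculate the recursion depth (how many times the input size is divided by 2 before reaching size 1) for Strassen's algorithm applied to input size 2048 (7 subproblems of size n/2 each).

For divide and conquer with division factor 2:

Problem sizes at each level:
Level 0: 2048
Level 1: 1024
Level 2: 512
Level 3: 256
Level 4: 128
Level 5: 64
Level 6: 32
Level 7: 16
Level 8: 8
Level 9: 4
Level 10: 2
Level 11: 1

The root is level 0 and the size-1 base case is level 11 (the tree spans levels 0 through 11, i.e. 12 levels counting the root), so the depth is the number of divisions: log_2(2048) = 11

The recursion tree depth is log_2(2048) = 11. At each level, the problem size is divided by 2, so it takes 11 divisions to reduce to a base case of size 1. The algorithm makes 7 recursive calls at each level.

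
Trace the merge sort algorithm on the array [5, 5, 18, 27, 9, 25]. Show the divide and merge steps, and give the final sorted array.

Merge sort trace:

Split: [5, 5, 18, 27, 9, 25] -> [5, 5, 18] and [27, 9, 25]
  Split: [5, 5, 18] -> [5] and [5, 18]
    Split: [5, 18] -> [5] and [18]
    Merge: [5] + [18] -> [5, 18]
  Merge: [5] + [5, 18] -> [5, 5, 18]
  Split: [27, 9, 25] -> [27] and [9, 25]
    Split: [9, 25] -> [9] and [25]
    Merge: [9] + [25] -> [9, 25]
  Merge: [27] + [9, 25] -> [9, 25, 27]
Merge: [5, 5, 18] + [9, 25, 27] -> [5, 5, 9, 18, 25, 27]

Final sorted array: [5, 5, 9, 18, 25, 27]

The merge sort proceeds by recursively splitting the array and merging sorted halves.
After all merges, the sorted array is [5, 5, 9, 18, 25, 27].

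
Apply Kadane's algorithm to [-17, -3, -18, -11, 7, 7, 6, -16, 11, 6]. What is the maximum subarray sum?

Using Kadane's algorithm on [-17, -3, -18, -11, 7, 7, 6, -16, 11, 6]:

Scanning through the array:
Position 1 (value -3): max_ending_here = -3, max_so_far = -3
Position 2 (value -18): max_ending_here = -18, max_so_far = -3
Position 3 (value -11): max_ending_here = -11, max_so_far = -3
Position 4 (value 7): max_ending_here = 7, max_so_far = 7
Position 5 (value 7): max_ending_here = 14, max_so_far = 14
Position 6 (value 6): max_ending_here = 20, max_so_far = 20
Position 7 (value -16): max_ending_here = 4, max_so_far = 20
Position 8 (value 11): max_ending_here = 15, max_so_far = 20
Position 9 (value 6): max_ending_here = 21, max_so_far = 21

Maximum subarray: [7, 7, 6, -16, 11, 6]
Maximum sum: 21

The maximum subarray is [7, 7, 6, -16, 11, 6] with sum 21. This subarray runs from index 4 to index 9.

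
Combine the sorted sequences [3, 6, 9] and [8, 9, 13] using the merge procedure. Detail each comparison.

Merging process:

Compare 3 vs 8: take 3 from left. Merged: [3]
Compare 6 vs 8: take 6 from left. Merged: [3, 6]
Compare 9 vs 8: take 8 from right. Merged: [3, 6, 8]
Compare 9 vs 9: take 9 from left. Merged: [3, 6, 8, 9]
Append remaining from right: [9, 13]. Merged: [3, 6, 8, 9, 9, 13]

Final merged array: [3, 6, 8, 9, 9, 13]
Total comparisons: 4

The merged array is [3, 6, 8, 9, 9, 13], requiring 4 comparisons. The merge step runs in O(n) time where n is the total number of elements.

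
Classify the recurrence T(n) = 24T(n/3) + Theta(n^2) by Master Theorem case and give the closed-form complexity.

Master Theorem for T(n) = 24T(n/3) + O(n^2):

a = 24, b = 3, c = 2
log_b(a) = log_3(24) = 2.8928

Case 1: c = 2 < log_3(24) = 2.8928
T(n) = O(n^(log_3 24))

For T(n) = 24T(n/3) + O(n^2): log_3(24) = 2.8928. This is Case 1 of the Master Theorem (c < log_b(a), work dominated by leaves), giving O(n^(log_3 24)).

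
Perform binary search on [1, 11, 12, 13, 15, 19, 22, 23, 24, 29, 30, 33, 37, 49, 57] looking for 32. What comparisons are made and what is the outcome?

Binary search for 32 in [1, 11, 12, 13, 15, 19, 22, 23, 24, 29, 30, 33, 37, 49, 57]:

lo=0, hi=14, mid=7, arr[mid]=23 -> 23 < 32, search right half
lo=8, hi=14, mid=11, arr[mid]=33 -> 33 > 32, search left half
lo=8, hi=10, mid=9, arr[mid]=29 -> 29 < 32, search right half
lo=10, hi=10, mid=10, arr[mid]=30 -> 30 < 32, search right half
lo=11 > hi=10, target 32 not found

Binary search determines that 32 is not in the array after 4 comparisons. The search space was exhausted without finding the target.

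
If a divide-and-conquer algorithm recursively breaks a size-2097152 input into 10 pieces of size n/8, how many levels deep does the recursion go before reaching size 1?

For divide and conquer with division factor 8:

Problem sizes at each level:
Level 0: 2097152
Level 1: 262144
Level 2: 32768
Level 3: 4096
Level 4: 512
Level 5: 64
Level 6: 8
Level 7: 1

The root is level 0 and the size-1 base case is level 7 (the tree spans levels 0 through 7, i.e. 8 levels counting the root), so the depth is the number of divisions: log_8(2097152) = 7

The recursion tree depth is log_8(2097152) = 7. At each level, the problem size is divided by 8, so it takes 7 divisions to reduce to a base case of size 1. The algorithm makes 10 recursive calls at each level.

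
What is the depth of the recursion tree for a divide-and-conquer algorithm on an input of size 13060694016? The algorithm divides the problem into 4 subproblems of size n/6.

For divide and conquer with division factor 6:

Problem sizes at each level:
Level 0: 13060694016
Level 1: 2176782336
Level 2: 362797056
Level 3: 60466176
Level 4: 10077696
Level 5: 1679616
Level 6: 279936
Level 7: 46656
Level 8: 7776
Level 9: 1296
Level 10: 216
Level 11: 36
Level 12: 6
Level 13: 1

The root is level 0 and the size-1 base case is level 13 (the tree spans levels 0 through 13, i.e. 14 levels counting the root), so the depth is the number of divisions: log_6(13060694016) = 13

The recursion tree depth is log_6(13060694016) = 13. At each level, the problem size is divided by 6, so it takes 13 divisions to reduce to a base case of size 1. The algorithm makes 4 recursive calls at each level.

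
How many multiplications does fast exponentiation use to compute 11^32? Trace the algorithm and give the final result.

Computing 11^32 by squaring (build up from 11^1; each line after the first costs one multiplication):

11^1 = 11
11^2 = (11^1)^2 = 11^2 = 121
11^4 = (11^2)^2 = 121^2 = 14641
11^8 = (11^4)^2 = 14641^2 = 214358881
11^16 = (11^8)^2 = 214358881^2 = 45949729863572161
11^32 = (11^16)^2 = 45949729863572161^2 = 2111377674535255285545615254209921

Result: 2111377674535255285545615254209921
Multiplications needed: 5 (5 lines after 11^1)

11^32 = 2111377674535255285545615254209921. Using exponentiation by squaring, this requires 5 multiplications. The key idea: if the exponent is even, square the half-power; if odd, multiply by the base once.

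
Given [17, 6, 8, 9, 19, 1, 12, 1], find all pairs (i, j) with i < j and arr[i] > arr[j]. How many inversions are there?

Finding inversions in [17, 6, 8, 9, 19, 1, 12, 1]:

(0, 1): arr[0]=17 > arr[1]=6
(0, 2): arr[0]=17 > arr[2]=8
(0, 3): arr[0]=17 > arr[3]=9
(0, 5): arr[0]=17 > arr[5]=1
(0, 6): arr[0]=17 > arr[6]=12
(0, 7): arr[0]=17 > arr[7]=1
(1, 5): arr[1]=6 > arr[5]=1
(1, 7): arr[1]=6 > arr[7]=1
(2, 5): arr[2]=8 > arr[5]=1
(2, 7): arr[2]=8 > arr[7]=1
(3, 5): arr[3]=9 > arr[5]=1
(3, 7): arr[3]=9 > arr[7]=1
(4, 5): arr[4]=19 > arr[5]=1
(4, 6): arr[4]=19 > arr[6]=12
(4, 7): arr[4]=19 > arr[7]=1
(6, 7): arr[6]=12 > arr[7]=1

Total inversions: 16

The array has 16 inversion(s): (0,1), (0,2), (0,3), (0,5), (0,6), (0,7), (1,5), (1,7), (2,5), (2,7), (3,5), (3,7), (4,5), (4,6), (4,7), (6,7). Each pair (i,j) satisfies i < j and arr[i] > arr[j].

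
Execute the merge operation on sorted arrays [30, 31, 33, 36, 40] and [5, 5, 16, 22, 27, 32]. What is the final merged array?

Merging process:

Compare 30 vs 5: take 5 from right. Merged: [5]
Compare 30 vs 5: take 5 from right. Merged: [5, 5]
Compare 30 vs 16: take 16 from right. Merged: [5, 5, 16]
Compare 30 vs 22: take 22 from right. Merged: [5, 5, 16, 22]
Compare 30 vs 27: take 27 from right. Merged: [5, 5, 16, 22, 27]
Compare 30 vs 32: take 30 from left. Merged: [5, 5, 16, 22, 27, 30]
Compare 31 vs 32: take 31 from left. Merged: [5, 5, 16, 22, 27, 30, 31]
Compare 33 vs 32: take 32 from right. Merged: [5, 5, 16, 22, 27, 30, 31, 32]
Append remaining from left: [33, 36, 40]. Merged: [5, 5, 16, 22, 27, 30, 31, 32, 33, 36, 40]

Final merged array: [5, 5, 16, 22, 27, 30, 31, 32, 33, 36, 40]
Total comparisons: 8

The merged array is [5, 5, 16, 22, 27, 30, 31, 32, 33, 36, 40], requiring 8 comparisons. The merge step runs in O(n) time where n is the total number of elements.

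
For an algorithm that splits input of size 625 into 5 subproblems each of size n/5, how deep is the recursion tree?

For divide and conquer with division factor 5:

Problem sizes at each level:
Level 0: 625
Level 1: 125
Level 2: 25
Level 3: 5
Level 4: 1

The root is level 0 and the size-1 base case is level 4 (the tree spans levels 0 through 4, i.e. 5 levels counting the root), so the depth is the number of divisions: log_5(625) = 4

The recursion tree depth is log_5(625) = 4. At each level, the problem size is divided by 5, so it takes 4 divisions to reduce to a base case of size 1. The algorithm makes 5 recursive calls at each level.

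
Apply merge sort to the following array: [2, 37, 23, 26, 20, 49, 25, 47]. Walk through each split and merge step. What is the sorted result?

Merge sort trace:

Split: [2, 37, 23, 26, 20, 49, 25, 47] -> [2, 37, 23, 26] and [20, 49, 25, 47]
  Split: [2, 37, 23, 26] -> [2, 37] and [23, 26]
    Split: [2, 37] -> [2] and [37]
    Merge: [2] + [37] -> [2, 37]
    Split: [23, 26] -> [23] and [26]
    Merge: [23] + [26] -> [23, 26]
  Merge: [2, 37] + [23, 26] -> [2, 23, 26, 37]
  Split: [20, 49, 25, 47] -> [20, 49] and [25, 47]
    Split: [20, 49] -> [20] and [49]
    Merge: [20] + [49] -> [20, 49]
    Split: [25, 47] -> [25] and [47]
    Merge: [25] + [47] -> [25, 47]
  Merge: [20, 49] + [25, 47] -> [20, 25, 47, 49]
Merge: [2, 23, 26, 37] + [20, 25, 47, 49] -> [2, 20, 23, 25, 26, 37, 47, 49]

Final sorted array: [2, 20, 23, 25, 26, 37, 47, 49]

The merge sort proceeds by recursively splitting the array and merging sorted halves.
After all merges, the sorted array is [2, 20, 23, 25, 26, 37, 47, 49].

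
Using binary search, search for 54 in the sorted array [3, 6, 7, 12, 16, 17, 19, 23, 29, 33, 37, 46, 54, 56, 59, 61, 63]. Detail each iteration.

Binary search for 54 in [3, 6, 7, 12, 16, 17, 19, 23, 29, 33, 37, 46, 54, 56, 59, 61, 63]:

lo=0, hi=16, mid=8, arr[mid]=29 -> 29 < 54, search right half
lo=9, hi=16, mid=12, arr[mid]=54 -> Found target at index 12!

Binary search finds 54 at index 12 after 2 comparisons. The search repeatedly halves the search space by comparing with the middle element.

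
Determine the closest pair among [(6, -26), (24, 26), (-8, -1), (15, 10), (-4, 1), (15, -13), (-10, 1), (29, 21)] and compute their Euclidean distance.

Computing all pairwise distances among 8 points:

d((6, -26), (24, 26)) = 55.0273
d((6, -26), (-8, -1)) = 28.6531
d((6, -26), (15, 10)) = 37.108
d((6, -26), (-4, 1)) = 28.7924
d((6, -26), (15, -13)) = 15.8114
d((6, -26), (-10, 1)) = 31.3847
d((6, -26), (29, 21)) = 52.3259
d((24, 26), (-8, -1)) = 41.8688
d((24, 26), (15, 10)) = 18.3576
d((24, 26), (-4, 1)) = 37.5366
d((24, 26), (15, -13)) = 40.025
d((24, 26), (-10, 1)) = 42.2019
d((24, 26), (29, 21)) = 7.0711
d((-8, -1), (15, 10)) = 25.4951
d((-8, -1), (-4, 1)) = 4.4721
d((-8, -1), (15, -13)) = 25.9422
d((-8, -1), (-10, 1)) = 2.8284 <-- minimum
d((-8, -1), (29, 21)) = 43.0465
d((15, 10), (-4, 1)) = 21.0238
d((15, 10), (15, -13)) = 23.0
d((15, 10), (-10, 1)) = 26.5707
d((15, 10), (29, 21)) = 17.8045
d((-4, 1), (15, -13)) = 23.6008
d((-4, 1), (-10, 1)) = 6.0
d((-4, 1), (29, 21)) = 38.5876
d((15, -13), (-10, 1)) = 28.6531
d((15, -13), (29, 21)) = 36.7696
d((-10, 1), (29, 21)) = 43.8292

Closest pair: (-8, -1) and (-10, 1) with distance 2.8284

The closest pair is (-8, -1) and (-10, 1) with Euclidean distance 2.8284. For 8 points, brute-force pairwise comparison is shown above. For large n, the divide-and-conquer algorithm (sort by x, recurse on halves, check the dividing strip) achieves O(n log n).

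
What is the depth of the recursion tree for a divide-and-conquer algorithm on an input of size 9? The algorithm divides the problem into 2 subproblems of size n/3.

For divide and conquer with division factor 3:

Problem sizes at each level:
Level 0: 9
Level 1: 3
Level 2: 1

The root is level 0 and the size-1 base case is level 2 (the tree spans levels 0 through 2, i.e. 3 levels counting the root), so the depth is the number of divisions: log_3(9) = 2

The recursion tree depth is log_3(9) = 2. At each level, the problem size is divided by 3, so it takes 2 divisions to reduce to a base case of size 1. The algorithm makes 2 recursive calls at each level.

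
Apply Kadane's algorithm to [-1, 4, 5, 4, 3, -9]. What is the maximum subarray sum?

Using Kadane's algorithm on [-1, 4, 5, 4, 3, -9]:

Scanning through the array:
Position 1 (value 4): max_ending_here = 4, max_so_far = 4
Position 2 (value 5): max_ending_here = 9, max_so_far = 9
Position 3 (value 4): max_ending_here = 13, max_so_far = 13
Position 4 (value 3): max_ending_here = 16, max_so_far = 16
Position 5 (value -9): max_ending_here = 7, max_so_far = 16

Maximum subarray: [4, 5, 4, 3]
Maximum sum: 16

The maximum subarray is [4, 5, 4, 3] with sum 16. This subarray runs from index 1 to index 4.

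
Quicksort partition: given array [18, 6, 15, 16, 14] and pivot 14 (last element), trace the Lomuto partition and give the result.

Lomuto partition with pivot = 14:

Initial array: [18, 6, 15, 16, 14]

arr[0]=18 > 14: no swap
arr[1]=6 <= 14: swap with position 0, array becomes [6, 18, 15, 16, 14]
arr[2]=15 > 14: no swap
arr[3]=16 > 14: no swap

Place pivot at position 1: [6, 14, 15, 16, 18]
Pivot position: 1

After partitioning with pivot 14, the array becomes [6, 14, 15, 16, 18]. The pivot is placed at index 1. All elements to the left of the pivot are <= 14, and all elements to the right are > 14.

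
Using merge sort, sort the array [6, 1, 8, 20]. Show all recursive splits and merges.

Merge sort trace:

Split: [6, 1, 8, 20] -> [6, 1] and [8, 20]
  Split: [6, 1] -> [6] and [1]
  Merge: [6] + [1] -> [1, 6]
  Split: [8, 20] -> [8] and [20]
  Merge: [8] + [20] -> [8, 20]
Merge: [1, 6] + [8, 20] -> [1, 6, 8, 20]

Final sorted array: [1, 6, 8, 20]

The merge sort proceeds by recursively splitting the array and merging sorted halves.
After all merges, the sorted array is [1, 6, 8, 20].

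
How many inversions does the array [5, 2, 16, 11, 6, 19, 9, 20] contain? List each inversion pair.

Finding inversions in [5, 2, 16, 11, 6, 19, 9, 20]:

(0, 1): arr[0]=5 > arr[1]=2
(2, 3): arr[2]=16 > arr[3]=11
(2, 4): arr[2]=16 > arr[4]=6
(2, 6): arr[2]=16 > arr[6]=9
(3, 4): arr[3]=11 > arr[4]=6
(3, 6): arr[3]=11 > arr[6]=9
(5, 6): arr[5]=19 > arr[6]=9

Total inversions: 7

The array has 7 inversion(s): (0,1), (2,3), (2,4), (2,6), (3,4), (3,6), (5,6). Each pair (i,j) satisfies i < j and arr[i] > arr[j].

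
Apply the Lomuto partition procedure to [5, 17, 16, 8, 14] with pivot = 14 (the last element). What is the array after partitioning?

Lomuto partition with pivot = 14:

Initial array: [5, 17, 16, 8, 14]

arr[0]=5 <= 14: swap with position 0, array becomes [5, 17, 16, 8, 14]
arr[1]=17 > 14: no swap
arr[2]=16 > 14: no swap
arr[3]=8 <= 14: swap with position 1, array becomes [5, 8, 16, 17, 14]

Place pivot at position 2: [5, 8, 14, 17, 16]
Pivot position: 2

After partitioning with pivot 14, the array becomes [5, 8, 14, 17, 16]. The pivot is placed at index 2. All elements to the left of the pivot are <= 14, and all elements to the right are > 14.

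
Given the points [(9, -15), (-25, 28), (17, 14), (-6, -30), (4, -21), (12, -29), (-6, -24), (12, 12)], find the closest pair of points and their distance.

Computing all pairwise distances among 8 points:

d((9, -15), (-25, 28)) = 54.8179
d((9, -15), (17, 14)) = 30.0832
d((9, -15), (-6, -30)) = 21.2132
d((9, -15), (4, -21)) = 7.8102
d((9, -15), (12, -29)) = 14.3178
d((9, -15), (-6, -24)) = 17.4929
d((9, -15), (12, 12)) = 27.1662
d((-25, 28), (17, 14)) = 44.2719
d((-25, 28), (-6, -30)) = 61.0328
d((-25, 28), (4, -21)) = 56.9386
d((-25, 28), (12, -29)) = 67.9559
d((-25, 28), (-6, -24)) = 55.3624
d((-25, 28), (12, 12)) = 40.3113
d((17, 14), (-6, -30)) = 49.6488
d((17, 14), (4, -21)) = 37.3363
d((17, 14), (12, -29)) = 43.2897
d((17, 14), (-6, -24)) = 44.4185
d((17, 14), (12, 12)) = 5.3852 <-- minimum
d((-6, -30), (4, -21)) = 13.4536
d((-6, -30), (12, -29)) = 18.0278
d((-6, -30), (-6, -24)) = 6.0
d((-6, -30), (12, 12)) = 45.6946
d((4, -21), (12, -29)) = 11.3137
d((4, -21), (-6, -24)) = 10.4403
d((4, -21), (12, 12)) = 33.9559
d((12, -29), (-6, -24)) = 18.6815
d((12, -29), (12, 12)) = 41.0
d((-6, -24), (12, 12)) = 40.2492

Closest pair: (17, 14) and (12, 12) with distance 5.3852

The closest pair is (17, 14) and (12, 12) with Euclidean distance 5.3852. For 8 points, brute-force pairwise comparison is shown above. For large n, the divide-and-conquer algorithm (sort by x, recurse on halves, check the dividing strip) achieves O(n log n).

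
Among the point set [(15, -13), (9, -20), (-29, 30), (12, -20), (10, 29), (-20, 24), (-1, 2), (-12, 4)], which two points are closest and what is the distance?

Computing all pairwise distances among 8 points:

d((15, -13), (9, -20)) = 9.2195
d((15, -13), (-29, 30)) = 61.5224
d((15, -13), (12, -20)) = 7.6158
d((15, -13), (10, 29)) = 42.2966
d((15, -13), (-20, 24)) = 50.9313
d((15, -13), (-1, 2)) = 21.9317
d((15, -13), (-12, 4)) = 31.9061
d((9, -20), (-29, 30)) = 62.8013
d((9, -20), (12, -20)) = 3.0 <-- minimum
d((9, -20), (10, 29)) = 49.0102
d((9, -20), (-20, 24)) = 52.6972
d((9, -20), (-1, 2)) = 24.1661
d((9, -20), (-12, 4)) = 31.8904
d((-29, 30), (12, -20)) = 64.6607
d((-29, 30), (10, 29)) = 39.0128
d((-29, 30), (-20, 24)) = 10.8167
d((-29, 30), (-1, 2)) = 39.598
d((-29, 30), (-12, 4)) = 31.0644
d((12, -20), (10, 29)) = 49.0408
d((12, -20), (-20, 24)) = 54.4059
d((12, -20), (-1, 2)) = 25.5539
d((12, -20), (-12, 4)) = 33.9411
d((10, 29), (-20, 24)) = 30.4138
d((10, 29), (-1, 2)) = 29.1548
d((10, 29), (-12, 4)) = 33.3017
d((-20, 24), (-1, 2)) = 29.0689
d((-20, 24), (-12, 4)) = 21.5407
d((-1, 2), (-12, 4)) = 11.1803

Closest pair: (9, -20) and (12, -20) with distance 3.0

The closest pair is (9, -20) and (12, -20) with Euclidean distance 3.0. For 8 points, brute-force pairwise comparison is shown above. For large n, the divide-and-conquer algorithm (sort by x, recurse on halves, check the dividing strip) achieves O(n log n).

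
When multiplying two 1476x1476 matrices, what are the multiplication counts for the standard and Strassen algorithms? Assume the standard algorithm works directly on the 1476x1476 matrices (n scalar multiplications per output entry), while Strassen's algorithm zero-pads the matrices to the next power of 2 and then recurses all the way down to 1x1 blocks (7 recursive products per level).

Matrix multiplication for 1476x1476 matrices:

Strassen's algorithm requires power-of-2 dimensions. Pad 1476x1476 to 2048x2048 (next power of 2).

Standard algorithm: 1476^3 = 3215578176 multiplications
Strassen's algorithm: 7^(log2(2048)) = 7^11 = 1977326743 multiplications
Savings: 3215578176 - 1977326743 = 1238251433 multiplications

Standard: 3215578176 multiplications (1476^3). Strassen: 1977326743 multiplications (7^11, after padding to 2048x2048). Strassen reduces 8 recursive multiplications to 7 at each level.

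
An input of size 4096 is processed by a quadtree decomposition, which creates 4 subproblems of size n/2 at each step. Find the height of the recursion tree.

For divide and conquer with division factor 2:

Problem sizes at each level:
Level 0: 4096
Level 1: 2048
Level 2: 1024
Level 3: 512
Level 4: 256
Level 5: 128
Level 6: 64
Level 7: 32
Level 8: 16
Level 9: 8
Level 10: 4
Level 11: 2
Level 12: 1

The root is level 0 and the size-1 base case is level 12 (the tree spans levels 0 through 12, i.e. 13 levels counting the root), so the depth is the number of divisions: log_2(4096) = 12

The recursion tree depth is log_2(4096) = 12. At each level, the problem size is divided by 2, so it takes 12 divisions to reduce to a base case of size 1. The algorithm makes 4 recursive calls at each level.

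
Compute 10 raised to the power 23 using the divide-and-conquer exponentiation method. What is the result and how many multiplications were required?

Computing 10^23 by squaring (build up from 10^1; each line after the first costs one multiplication):

10^1 = 10
10^2 = (10^1)^2 = 10^2 = 100
10^4 = (10^2)^2 = 100^2 = 10000
10^5 = 10 * 10^4 = 10 * 10000 = 100000
10^10 = (10^5)^2 = 100000^2 = 10000000000
10^11 = 10 * 10^10 = 10 * 10000000000 = 100000000000
10^22 = (10^11)^2 = 100000000000^2 = 10000000000000000000000
10^23 = 10 * 10^22 = 10 * 10000000000000000000000 = 100000000000000000000000

Result: 100000000000000000000000
Multiplications needed: 7 (7 lines after 10^1)

10^23 = 100000000000000000000000. Using exponentiation by squaring, this requires 7 multiplications. The key idea: if the exponent is even, square the half-power; if odd, multiply by the base once.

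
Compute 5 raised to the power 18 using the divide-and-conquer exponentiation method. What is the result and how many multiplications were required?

Computing 5^18 by squaring (build up from 5^1; each line after the first costs one multiplication):

5^1 = 5
5^2 = (5^1)^2 = 5^2 = 25
5^4 = (5^2)^2 = 25^2 = 625
5^8 = (5^4)^2 = 625^2 = 390625
5^9 = 5 * 5^8 = 5 * 390625 = 1953125
5^18 = (5^9)^2 = 1953125^2 = 3814697265625

Result: 3814697265625
Multiplications needed: 5 (5 lines after 5^1)

5^18 = 3814697265625. Using exponentiation by squaring, this requires 5 multiplications. The key idea: if the exponent is even, square the half-power; if odd, multiply by the base once.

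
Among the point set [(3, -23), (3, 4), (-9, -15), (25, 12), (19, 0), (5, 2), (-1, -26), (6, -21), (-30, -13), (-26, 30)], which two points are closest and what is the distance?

Computing all pairwise distances among 10 points:

d((3, -23), (3, 4)) = 27.0
d((3, -23), (-9, -15)) = 14.4222
d((3, -23), (25, 12)) = 41.3401
d((3, -23), (19, 0)) = 28.0179
d((3, -23), (5, 2)) = 25.0799
d((3, -23), (-1, -26)) = 5.0
d((3, -23), (6, -21)) = 3.6056
d((3, -23), (-30, -13)) = 34.4819
d((3, -23), (-26, 30)) = 60.4152
d((3, 4), (-9, -15)) = 22.4722
d((3, 4), (25, 12)) = 23.4094
d((3, 4), (19, 0)) = 16.4924
d((3, 4), (5, 2)) = 2.8284 <-- minimum
d((3, 4), (-1, -26)) = 30.2655
d((3, 4), (6, -21)) = 25.1794
d((3, 4), (-30, -13)) = 37.1214
d((3, 4), (-26, 30)) = 38.9487
d((-9, -15), (25, 12)) = 43.4166
d((-9, -15), (19, 0)) = 31.7648
d((-9, -15), (5, 2)) = 22.0227
d((-9, -15), (-1, -26)) = 13.6015
d((-9, -15), (6, -21)) = 16.1555
d((-9, -15), (-30, -13)) = 21.095
d((-9, -15), (-26, 30)) = 48.1041
d((25, 12), (19, 0)) = 13.4164
d((25, 12), (5, 2)) = 22.3607
d((25, 12), (-1, -26)) = 46.0435
d((25, 12), (6, -21)) = 38.0789
d((25, 12), (-30, -13)) = 60.4152
d((25, 12), (-26, 30)) = 54.0833
d((19, 0), (5, 2)) = 14.1421
d((19, 0), (-1, -26)) = 32.8024
d((19, 0), (6, -21)) = 24.6982
d((19, 0), (-30, -13)) = 50.6952
d((19, 0), (-26, 30)) = 54.0833
d((5, 2), (-1, -26)) = 28.6356
d((5, 2), (6, -21)) = 23.0217
d((5, 2), (-30, -13)) = 38.0789
d((5, 2), (-26, 30)) = 41.7732
d((-1, -26), (6, -21)) = 8.6023
d((-1, -26), (-30, -13)) = 31.7805
d((-1, -26), (-26, 30)) = 61.327
d((6, -21), (-30, -13)) = 36.8782
d((6, -21), (-26, 30)) = 60.208
d((-30, -13), (-26, 30)) = 43.1856

Closest pair: (3, 4) and (5, 2) with distance 2.8284

The closest pair is (3, 4) and (5, 2) with Euclidean distance 2.8284. For 10 points, brute-force pairwise comparison is shown above. For large n, the divide-and-conquer algorithm (sort by x, recurse on halves, check the dividing strip) achieves O(n log n).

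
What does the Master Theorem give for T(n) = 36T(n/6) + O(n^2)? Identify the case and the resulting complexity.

Master Theorem for T(n) = 36T(n/6) + O(n^2):

a = 36, b = 6, c = 2
log_b(a) = log_6(36) = 2.0000

Case 2: c = 2 = log_6(36) = 2.0000
T(n) = O(n^2 log n) = O(n^2 log n)

For T(n) = 36T(n/6) + O(n^2): log_6(36) = 2.0000. This is Case 2 of the Master Theorem (c = log_b(a), equal work at all levels), giving O(n^2 log n).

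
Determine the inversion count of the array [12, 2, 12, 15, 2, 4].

Finding inversions in [12, 2, 12, 15, 2, 4]:

(0, 1): arr[0]=12 > arr[1]=2
(0, 4): arr[0]=12 > arr[4]=2
(0, 5): arr[0]=12 > arr[5]=4
(2, 4): arr[2]=12 > arr[4]=2
(2, 5): arr[2]=12 > arr[5]=4
(3, 4): arr[3]=15 > arr[4]=2
(3, 5): arr[3]=15 > arr[5]=4

Total inversions: 7

The array has 7 inversion(s): (0,1), (0,4), (0,5), (2,4), (2,5), (3,4), (3,5). Each pair (i,j) satisfies i < j and arr[i] > arr[j].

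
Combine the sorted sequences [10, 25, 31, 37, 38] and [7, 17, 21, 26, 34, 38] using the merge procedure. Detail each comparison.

Merging process:

Compare 10 vs 7: take 7 from right. Merged: [7]
Compare 10 vs 17: take 10 from left. Merged: [7, 10]
Compare 25 vs 17: take 17 from right. Merged: [7, 10, 17]
Compare 25 vs 21: take 21 from right. Merged: [7, 10, 17, 21]
Compare 25 vs 26: take 25 from left. Merged: [7, 10, 17, 21, 25]
Compare 31 vs 26: take 26 from right. Merged: [7, 10, 17, 21, 25, 26]
Compare 31 vs 34: take 31 from left. Merged: [7, 10, 17, 21, 25, 26, 31]
Compare 37 vs 34: take 34 from right. Merged: [7, 10, 17, 21, 25, 26, 31, 34]
Compare 37 vs 38: take 37 from left. Merged: [7, 10, 17, 21, 25, 26, 31, 34, 37]
Compare 38 vs 38: take 38 from left. Merged: [7, 10, 17, 21, 25, 26, 31, 34, 37, 38]
Append remaining from right: [38]. Merged: [7, 10, 17, 21, 25, 26, 31, 34, 37, 38, 38]

Final merged array: [7, 10, 17, 21, 25, 26, 31, 34, 37, 38, 38]
Total comparisons: 10

The merged array is [7, 10, 17, 21, 25, 26, 31, 34, 37, 38, 38], requiring 10 comparisons. The merge step runs in O(n) time where n is the total number of elements.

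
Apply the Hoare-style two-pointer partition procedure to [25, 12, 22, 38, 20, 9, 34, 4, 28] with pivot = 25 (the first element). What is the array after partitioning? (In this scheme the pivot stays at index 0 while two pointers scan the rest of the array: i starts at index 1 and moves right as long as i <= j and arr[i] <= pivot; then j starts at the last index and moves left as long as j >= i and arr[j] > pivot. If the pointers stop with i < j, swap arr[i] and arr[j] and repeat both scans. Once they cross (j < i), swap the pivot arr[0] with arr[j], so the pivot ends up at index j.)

Hoare-style two-pointer partition with pivot = 25:

Initial array: [25, 12, 22, 38, 20, 9, 34, 4, 28]

Pointers start at i = 1, j = 8.
i stops at index 3 (arr[3]=38 > 25), j stops at index 7 (arr[7]=4 <= 25): swap arr[3] and arr[7], array becomes [25, 12, 22, 4, 20, 9, 34, 38, 28]
i ends at 6, j ends at 5: the pointers have crossed (j < i), so scanning stops.

Swap pivot arr[0] with arr[5] to place pivot at position 5: [9, 12, 22, 4, 20, 25, 34, 38, 28]
Pivot position: 5

After partitioning with pivot 25, the array becomes [9, 12, 22, 4, 20, 25, 34, 38, 28]. The pivot is placed at index 5. All elements to the left of the pivot are <= 25, and all elements to the right are > 25.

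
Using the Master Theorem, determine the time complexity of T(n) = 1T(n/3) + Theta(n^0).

Master Theorem for T(n) = 1T(n/3) + O(n^0):

a = 1, b = 3, c = 0
log_b(a) = log_3(1) = 0.0000

Case 2: c = 0 = log_3(1) = 0.0000
T(n) = O(n^0 log n) = O(log n)

For T(n) = 1T(n/3) + O(n^0): log_3(1) = 0.0000. This is Case 2 of the Master Theorem (c = log_b(a), equal work at all levels), giving O(log n).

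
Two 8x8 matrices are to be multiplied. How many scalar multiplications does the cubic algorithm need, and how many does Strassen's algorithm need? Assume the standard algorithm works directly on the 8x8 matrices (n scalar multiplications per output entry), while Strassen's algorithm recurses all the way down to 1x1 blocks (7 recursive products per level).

Matrix multiplication for 8x8 matrices:

Standard algorithm: 8^3 = 512 multiplications
Strassen's algorithm: 7^(log2(8)) = 7^3 = 343 multiplications
Savings: 512 - 343 = 169 multiplications

Standard: 512 multiplications (8^3). Strassen: 343 multiplications (7^3). Strassen reduces 8 recursive multiplications to 7 at each level.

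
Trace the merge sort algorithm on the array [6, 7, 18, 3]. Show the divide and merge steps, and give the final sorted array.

Merge sort trace:

Split: [6, 7, 18, 3] -> [6, 7] and [18, 3]
  Split: [6, 7] -> [6] and [7]
  Merge: [6] + [7] -> [6, 7]
  Split: [18, 3] -> [18] and [3]
  Merge: [18] + [3] -> [3, 18]
Merge: [6, 7] + [3, 18] -> [3, 6, 7, 18]

Final sorted array: [3, 6, 7, 18]

The merge sort proceeds by recursively splitting the array and merging sorted halves.
After all merges, the sorted array is [3, 6, 7, 18].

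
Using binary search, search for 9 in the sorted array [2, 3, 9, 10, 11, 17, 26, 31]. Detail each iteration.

Binary search for 9 in [2, 3, 9, 10, 11, 17, 26, 31]:

lo=0, hi=7, mid=3, arr[mid]=10 -> 10 > 9, search left half
lo=0, hi=2, mid=1, arr[mid]=3 -> 3 < 9, search right half
lo=2, hi=2, mid=2, arr[mid]=9 -> Found target at index 2!

Binary search finds 9 at index 2 after 3 comparisons. The search repeatedly halves the search space by comparing with the middle element.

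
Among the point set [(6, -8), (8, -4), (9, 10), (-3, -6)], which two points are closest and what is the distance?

Computing all pairwise distances among 4 points:

d((6, -8), (8, -4)) = 4.4721 <-- minimum
d((6, -8), (9, 10)) = 18.2483
d((6, -8), (-3, -6)) = 9.2195
d((8, -4), (9, 10)) = 14.0357
d((8, -4), (-3, -6)) = 11.1803
d((9, 10), (-3, -6)) = 20.0

Closest pair: (6, -8) and (8, -4) with distance 4.4721

The closest pair is (6, -8) and (8, -4) with Euclidean distance 4.4721. For 4 points, brute-force pairwise comparison is shown above. For large n, the divide-and-conquer algorithm (sort by x, recurse on halves, check the dividing strip) achieves O(n log n).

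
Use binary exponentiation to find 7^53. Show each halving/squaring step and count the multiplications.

Computing 7^53 by squaring (build up from 7^1; each line after the first costs one multiplication):

7^1 = 7
7^2 = (7^1)^2 = 7^2 = 49
7^3 = 7 * 7^2 = 7 * 49 = 343
7^6 = (7^3)^2 = 343^2 = 117649
7^12 = (7^6)^2 = 117649^2 = 13841287201
7^13 = 7 * 7^12 = 7 * 13841287201 = 96889010407
7^26 = (7^13)^2 = 96889010407^2 = 9387480337647754305649
7^52 = (7^26)^2 = 9387480337647754305649^2 = 88124787089723195184393736687912818113311201
7^53 = 7 * 7^52 = 7 * 88124787089723195184393736687912818113311201 = 616873509628062366290756156815389726793178407

Result: 616873509628062366290756156815389726793178407
Multiplications needed: 8 (8 lines after 7^1)

7^53 = 616873509628062366290756156815389726793178407. Using exponentiation by squaring, this requires 8 multiplications. The key idea: if the exponent is even, square the half-power; if odd, multiply by the base once.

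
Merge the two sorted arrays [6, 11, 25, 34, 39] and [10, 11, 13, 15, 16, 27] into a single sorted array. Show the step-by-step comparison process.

Merging process:

Compare 6 vs 10: take 6 from left. Merged: [6]
Compare 11 vs 10: take 10 from right. Merged: [6, 10]
Compare 11 vs 11: take 11 from left. Merged: [6, 10, 11]
Compare 25 vs 11: take 11 from right. Merged: [6, 10, 11, 11]
Compare 25 vs 13: take 13 from right. Merged: [6, 10, 11, 11, 13]
Compare 25 vs 15: take 15 from right. Merged: [6, 10, 11, 11, 13, 15]
Compare 25 vs 16: take 16 from right. Merged: [6, 10, 11, 11, 13, 15, 16]
Compare 25 vs 27: take 25 from left. Merged: [6, 10, 11, 11, 13, 15, 16, 25]
Compare 34 vs 27: take 27 from right. Merged: [6, 10, 11, 11, 13, 15, 16, 25, 27]
Append remaining from left: [34, 39]. Merged: [6, 10, 11, 11, 13, 15, 16, 25, 27, 34, 39]

Final merged array: [6, 10, 11, 11, 13, 15, 16, 25, 27, 34, 39]
Total comparisons: 9

The merged array is [6, 10, 11, 11, 13, 15, 16, 25, 27, 34, 39], requiring 9 comparisons. The merge step runs in O(n) time where n is the total number of elements.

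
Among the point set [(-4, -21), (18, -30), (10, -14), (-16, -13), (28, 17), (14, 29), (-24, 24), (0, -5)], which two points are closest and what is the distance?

Computing all pairwise distances among 8 points:

d((-4, -21), (18, -30)) = 23.7697
d((-4, -21), (10, -14)) = 15.6525
d((-4, -21), (-16, -13)) = 14.4222
d((-4, -21), (28, 17)) = 49.679
d((-4, -21), (14, 29)) = 53.1413
d((-4, -21), (-24, 24)) = 49.2443
d((-4, -21), (0, -5)) = 16.4924
d((18, -30), (10, -14)) = 17.8885
d((18, -30), (-16, -13)) = 38.0132
d((18, -30), (28, 17)) = 48.0521
d((18, -30), (14, 29)) = 59.1354
d((18, -30), (-24, 24)) = 68.4105
d((18, -30), (0, -5)) = 30.8058
d((10, -14), (-16, -13)) = 26.0192
d((10, -14), (28, 17)) = 35.8469
d((10, -14), (14, 29)) = 43.1856
d((10, -14), (-24, 24)) = 50.9902
d((10, -14), (0, -5)) = 13.4536 <-- minimum
d((-16, -13), (28, 17)) = 53.2541
d((-16, -13), (14, 29)) = 51.614
d((-16, -13), (-24, 24)) = 37.855
d((-16, -13), (0, -5)) = 17.8885
d((28, 17), (14, 29)) = 18.4391
d((28, 17), (-24, 24)) = 52.469
d((28, 17), (0, -5)) = 35.609
d((14, 29), (-24, 24)) = 38.3275
d((14, 29), (0, -5)) = 36.7696
d((-24, 24), (0, -5)) = 37.6431

Closest pair: (10, -14) and (0, -5) with distance 13.4536

The closest pair is (10, -14) and (0, -5) with Euclidean distance 13.4536. For 8 points, brute-force pairwise comparison is shown above. For large n, the divide-and-conquer algorithm (sort by x, recurse on halves, check the dividing strip) achieves O(n log n).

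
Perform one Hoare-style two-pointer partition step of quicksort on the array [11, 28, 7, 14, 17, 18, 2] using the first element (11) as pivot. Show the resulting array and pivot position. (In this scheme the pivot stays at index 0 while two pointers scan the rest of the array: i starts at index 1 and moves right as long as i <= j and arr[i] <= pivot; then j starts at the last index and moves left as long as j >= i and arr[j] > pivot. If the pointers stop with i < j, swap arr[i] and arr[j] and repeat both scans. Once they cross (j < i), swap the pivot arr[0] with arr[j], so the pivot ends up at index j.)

Hoare-style two-pointer partition with pivot = 11:

Initial array: [11, 28, 7, 14, 17, 18, 2]

Pointers start at i = 1, j = 6.
i stops at index 1 (arr[1]=28 > 11), j stops at index 6 (arr[6]=2 <= 11): swap arr[1] and arr[6], array becomes [11, 2, 7, 14, 17, 18, 28]
i ends at 3, j ends at 2: the pointers have crossed (j < i), so scanning stops.

Swap pivot arr[0] with arr[2] to place pivot at position 2: [7, 2, 11, 14, 17, 18, 28]
Pivot position: 2

After partitioning with pivot 11, the array becomes [7, 2, 11, 14, 17, 18, 28]. The pivot is placed at index 2. All elements to the left of the pivot are <= 11, and all elements to the right are > 11.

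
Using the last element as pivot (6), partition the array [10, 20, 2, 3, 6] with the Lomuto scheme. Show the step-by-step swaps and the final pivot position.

Lomuto partition with pivot = 6:

Initial array: [10, 20, 2, 3, 6]

arr[0]=10 > 6: no swap
arr[1]=20 > 6: no swap
arr[2]=2 <= 6: swap with position 0, array becomes [2, 20, 10, 3, 6]
arr[3]=3 <= 6: swap with position 1, array becomes [2, 3, 10, 20, 6]

Place pivot at position 2: [2, 3, 6, 20, 10]
Pivot position: 2

After partitioning with pivot 6, the array becomes [2, 3, 6, 20, 10]. The pivot is placed at index 2. All elements to the left of the pivot are <= 6, and all elements to the right are > 6.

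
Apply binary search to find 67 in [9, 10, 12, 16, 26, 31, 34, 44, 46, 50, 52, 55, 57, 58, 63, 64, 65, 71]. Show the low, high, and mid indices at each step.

Binary search for 67 in [9, 10, 12, 16, 26, 31, 34, 44, 46, 50, 52, 55, 57, 58, 63, 64, 65, 71]:

lo=0, hi=17, mid=8, arr[mid]=46 -> 46 < 67, search right half
lo=9, hi=17, mid=13, arr[mid]=58 -> 58 < 67, search right half
lo=14, hi=17, mid=15, arr[mid]=64 -> 64 < 67, search right half
lo=16, hi=17, mid=16, arr[mid]=65 -> 65 < 67, search right half
lo=17, hi=17, mid=17, arr[mid]=71 -> 71 > 67, search left half
lo=17 > hi=16, target 67 not found

Binary search determines that 67 is not in the array after 5 comparisons. The search space was exhausted without finding the target.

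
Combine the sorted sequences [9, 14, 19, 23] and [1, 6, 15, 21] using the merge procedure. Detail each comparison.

Merging process:

Compare 9 vs 1: take 1 from right. Merged: [1]
Compare 9 vs 6: take 6 from right. Merged: [1, 6]
Compare 9 vs 15: take 9 from left. Merged: [1, 6, 9]
Compare 14 vs 15: take 14 from left. Merged: [1, 6, 9, 14]
Compare 19 vs 15: take 15 from right. Merged: [1, 6, 9, 14, 15]
Compare 19 vs 21: take 19 from left. Merged: [1, 6, 9, 14, 15, 19]
Compare 23 vs 21: take 21 from right. Merged: [1, 6, 9, 14, 15, 19, 21]
Append remaining from left: [23]. Merged: [1, 6, 9, 14, 15, 19, 21, 23]

Final merged array: [1, 6, 9, 14, 15, 19, 21, 23]
Total comparisons: 7

The merged array is [1, 6, 9, 14, 15, 19, 21, 23], requiring 7 comparisons. The merge step runs in O(n) time where n is the total number of elements.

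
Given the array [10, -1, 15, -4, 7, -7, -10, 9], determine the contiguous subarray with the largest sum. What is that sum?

Using Kadane's algorithm on [10, -1, 15, -4, 7, -7, -10, 9]:

Scanning through the array:
Position 1 (value -1): max_ending_here = 9, max_so_far = 10
Position 2 (value 15): max_ending_here = 24, max_so_far = 24
Position 3 (value -4): max_ending_here = 20, max_so_far = 24
Position 4 (value 7): max_ending_here = 27, max_so_far = 27
Position 5 (value -7): max_ending_here = 20, max_so_far = 27
Position 6 (value -10): max_ending_here = 10, max_so_far = 27
Position 7 (value 9): max_ending_here = 19, max_so_far = 27

Maximum subarray: [10, -1, 15, -4, 7]
Maximum sum: 27

The maximum subarray is [10, -1, 15, -4, 7] with sum 27. This subarray runs from index 0 to index 4.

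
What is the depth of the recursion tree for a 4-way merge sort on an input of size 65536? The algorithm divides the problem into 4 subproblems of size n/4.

For divide and conquer with division factor 4:

Problem sizes at each level:
Level 0: 65536
Level 1: 16384
Level 2: 4096
Level 3: 1024
Level 4: 256
Level 5: 64
Level 6: 16
Level 7: 4
Level 8: 1

The root is level 0 and the size-1 base case is level 8 (the tree spans levels 0 through 8, i.e. 9 levels counting the root), so the depth is the number of divisions: log_4(65536) = 8

The recursion tree depth is log_4(65536) = 8. At each level, the problem size is divided by 4, so it takes 8 divisions to reduce to a base case of size 1. The algorithm makes 4 recursive calls at each level.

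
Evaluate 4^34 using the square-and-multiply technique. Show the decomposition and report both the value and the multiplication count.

Computing 4^34 by squaring (build up from 4^1; each line after the first costs one multiplication):

4^1 = 4
4^2 = (4^1)^2 = 4^2 = 16
4^4 = (4^2)^2 = 16^2 = 256
4^8 = (4^4)^2 = 256^2 = 65536
4^16 = (4^8)^2 = 65536^2 = 4294967296
4^17 = 4 * 4^16 = 4 * 4294967296 = 17179869184
4^34 = (4^17)^2 = 17179869184^2 = 295147905179352825856

Result: 295147905179352825856
Multiplications needed: 6 (6 lines after 4^1)

4^34 = 295147905179352825856. Using exponentiation by squaring, this requires 6 multiplications. The key idea: if the exponent is even, square the half-power; if odd, multiply by the base once.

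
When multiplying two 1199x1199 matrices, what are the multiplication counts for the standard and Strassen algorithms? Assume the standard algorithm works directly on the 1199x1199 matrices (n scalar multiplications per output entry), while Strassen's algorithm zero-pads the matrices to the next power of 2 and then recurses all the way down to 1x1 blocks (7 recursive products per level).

Matrix multiplication for 1199x1199 matrices:

Strassen's algorithm requires power-of-2 dimensions. Pad 1199x1199 to 2048x2048 (next power of 2).

Standard algorithm: 1199^3 = 1723683599 multiplications
Strassen's algorithm: 7^(log2(2048)) = 7^11 = 1977326743 multiplications
Difference: 1723683599 - 1977326743 = -253643144 (Strassen uses MORE here due to padding overhead — for small or just-over-power-of-2 n, padding can outweigh the per-level savings)

Standard: 1723683599 multiplications (1199^3). Strassen: 1977326743 multiplications (7^11, after padding to 2048x2048). Strassen reduces 8 recursive multiplications to 7 at each level.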